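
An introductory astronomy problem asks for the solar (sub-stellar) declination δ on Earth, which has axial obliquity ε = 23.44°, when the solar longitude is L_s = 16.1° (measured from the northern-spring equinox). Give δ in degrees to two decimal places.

δ = +6.33°

sin δ = sin ε · sin L_s = sin 23.44° × sin 16.1° = 0.110313.
δ = arcsin(0.110313) = +6.33°.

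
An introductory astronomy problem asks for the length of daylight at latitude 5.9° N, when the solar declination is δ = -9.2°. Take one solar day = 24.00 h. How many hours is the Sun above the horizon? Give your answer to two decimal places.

cos H₀ = −tan φ · tan δ = −tan(+5.9°) × tan(-9.200°) = 0.0167, so H₀ = 1.5541 rad = 89.04°.
Daylight = 2H₀/(2π) × 24.00 h = (1.5541/π) × 24.00 = 11.87 h.

11.87 h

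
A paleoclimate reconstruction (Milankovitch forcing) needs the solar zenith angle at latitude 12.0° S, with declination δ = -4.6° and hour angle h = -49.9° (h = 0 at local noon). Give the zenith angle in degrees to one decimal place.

θ_z = 49.9°

cos θ_z = sin φ sin δ + cos φ cos δ cos h = 0.016674 + 0.628019 = 0.644693.
θ_z = arccos(0.644693) = 49.9°.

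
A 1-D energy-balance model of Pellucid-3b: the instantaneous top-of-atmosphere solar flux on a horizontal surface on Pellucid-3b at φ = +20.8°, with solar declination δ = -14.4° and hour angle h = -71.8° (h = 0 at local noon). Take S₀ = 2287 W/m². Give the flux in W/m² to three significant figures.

cos θ_z = sin φ sin δ + cos φ cos δ cos h = -0.088312 + 0.282806 = 0.194494.
Flux = S₀ · cos θ_z = 2287 × 0.194494 = 444.8 W/m².

445 W/m²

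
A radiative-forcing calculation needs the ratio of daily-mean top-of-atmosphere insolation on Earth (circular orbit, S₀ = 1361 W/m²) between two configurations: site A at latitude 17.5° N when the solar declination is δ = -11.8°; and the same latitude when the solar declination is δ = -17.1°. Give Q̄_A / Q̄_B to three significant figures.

Q̄_A / Q̄_B ≈ 1.08

— Configuration A (φ=+17.5°):
cos H₀ = −tan(+17.5°) tan(-11.800°) = 0.0659, H₀ = 1.5049 rad.
Bracket: H₀ sin φ sin δ + cos φ cos δ sin H₀ = 1.5049×0.30071×-0.20450 + 0.95372×0.97887×0.99783 = -0.092544 + 0.931542 = 0.838998.
Q̄ = (S₀/π) × [bracket] = (1361/π) × 0.838998 = 363.47 W/m².
— Configuration B (φ=+17.5°):
cos H₀ = −tan(+17.5°) tan(-17.100°) = 0.0970, H₀ = 1.4736 rad.
Bracket: H₀ sin φ sin δ + cos φ cos δ sin H₀ = 1.4736×0.30071×-0.29404 + 0.95372×0.95579×0.99528 = -0.130297 + 0.907253 = 0.776956.
Q̄ = (S₀/π) × [bracket] = (1361/π) × 0.776956 = 336.59 W/m².
Ratio Q̄_A / Q̄_B = 363.47 / 336.59 = 1.080.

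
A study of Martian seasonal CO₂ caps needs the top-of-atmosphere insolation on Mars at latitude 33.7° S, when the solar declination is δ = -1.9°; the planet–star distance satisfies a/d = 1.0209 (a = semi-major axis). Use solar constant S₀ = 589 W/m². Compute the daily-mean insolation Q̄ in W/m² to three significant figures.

cos H₀ = −tan(-33.7°) tan(-1.900°) = -0.0221, H₀ = 1.5929 rad.
Bracket: H₀ sin φ sin δ + cos φ cos δ sin H₀ = 1.5929×-0.55484×-0.03316 + 0.83195×0.99945×0.99976 = 0.029307 + 0.831293 = 0.860600.
Inverse-square distance factor (a/d)² = 1.0209² = 1.042237.
Q̄ = (S₀/π) × 1.042237 × [bracket] = (589/π) × 1.042237 × 0.860600 = 168.2 W/m².

Q̄ ≈ 168 W/m²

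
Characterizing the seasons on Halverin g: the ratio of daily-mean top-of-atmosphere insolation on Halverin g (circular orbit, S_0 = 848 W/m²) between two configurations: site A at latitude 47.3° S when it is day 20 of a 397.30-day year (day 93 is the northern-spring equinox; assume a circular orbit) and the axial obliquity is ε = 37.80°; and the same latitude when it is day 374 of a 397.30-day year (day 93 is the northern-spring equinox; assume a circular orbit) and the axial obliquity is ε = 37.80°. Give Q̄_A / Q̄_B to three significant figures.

— Configuration A (ϕ=-47.3°):
Solar longitude: L_s = 360° × (20 − 93)/397.30 = -66.146°, i.e. -66.146° + 360° = 293.854°.
sin δ = sin 37.80° × sin 293.854° = -0.56055, so δ = -34.094°.
cos h₀ = −tan(-47.3°) tan(-34.094°) = -0.7336, h₀ = 2.3943 rad.
Bracket: h₀ sin ϕ sin δ + cos ϕ cos δ sin h₀ = 2.3943×-0.73491×-0.56055 + 0.67816×0.82812×0.67963 = 0.986341 + 0.381679 = 1.368020.
Q̄ = (S_0/π) × [bracket] = (848/π) × 1.368020 = 369.27 W/m².
— Configuration B (ϕ=-47.3°):
Solar longitude: L_s = 360° × (374 − 93)/397.30 = 254.619°.
sin δ = sin 37.80° × sin 254.619° = -0.59095, so δ = -36.225°.
cos h₀ = −tan(-47.3°) tan(-36.225°) = -0.7939, h₀ = 2.4879 rad.
Bracket: h₀ sin ϕ sin δ + cos ϕ cos δ sin h₀ = 2.4879×-0.73491×-0.59095 + 0.67816×0.80671×0.60810 = 1.080483 + 0.332678 = 1.413161.
Q̄ = (S_0/π) × [bracket] = (848/π) × 1.413161 = 381.45 W/m².
Ratio Q̄_A / Q̄_B = 369.27 / 381.45 = 0.9681.

Q̄_A / Q̄_B ≈ 0.968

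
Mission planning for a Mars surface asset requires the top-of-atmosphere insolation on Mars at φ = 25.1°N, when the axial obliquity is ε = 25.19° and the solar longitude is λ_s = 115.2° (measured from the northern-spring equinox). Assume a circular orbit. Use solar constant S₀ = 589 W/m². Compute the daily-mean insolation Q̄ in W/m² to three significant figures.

Q̄ ≈ 208 W/m²

Solar declination: sin δ = sin ε · sin λ_s = sin 25.19° × sin 115.2° = 0.38511, so δ = +22.651°.
cos H₀ = −tan(+25.1°) tan(+22.651°) = -0.1955, H₀ = 1.7675 rad.
Bracket: H₀ sin φ sin δ + cos φ cos δ sin H₀ = 1.7675×0.42420×0.38511 + 0.90557×0.92287×0.98071 = 0.288745 + 0.819602 = 1.108347.
Q̄ = (S₀/π) × [bracket] = (589/π) × 1.108347 = 207.8 W/m².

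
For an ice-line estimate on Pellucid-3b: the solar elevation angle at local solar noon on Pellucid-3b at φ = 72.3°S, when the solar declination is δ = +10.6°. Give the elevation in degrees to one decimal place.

7.1°

At local noon the hour angle is zero, so the zenith angle equals |φ − δ| = |-72.3° − (+10.600°)| = 82.900°.
Elevation = 90° − 82.900° = 7.1°.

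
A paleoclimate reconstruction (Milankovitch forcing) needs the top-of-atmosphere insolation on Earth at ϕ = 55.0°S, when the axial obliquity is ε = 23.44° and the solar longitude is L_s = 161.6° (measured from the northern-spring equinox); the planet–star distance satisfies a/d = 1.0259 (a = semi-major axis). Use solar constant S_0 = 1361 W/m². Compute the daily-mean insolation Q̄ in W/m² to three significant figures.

Q̄ ≈ 190 W/m²

Solar declination: sin δ = sin ε · sin L_s = sin 23.44° × sin 161.6° = 0.12556, so δ = +7.213°.
cos h₀ = −tan(-55.0°) tan(+7.213°) = 0.1808, h₀ = 1.3890 rad.
Bracket: h₀ sin ϕ sin δ + cos ϕ cos δ sin h₀ = 1.3890×-0.81915×0.12556 + 0.57358×0.99209×0.98353 = -0.142862 + 0.559671 = 0.416809.
Inverse-square distance factor (a/d)² = 1.0259² = 1.052471.
Q̄ = (S_0/π) × 1.052471 × [bracket] = (1361/π) × 1.052471 × 0.416809 = 190.0 W/m².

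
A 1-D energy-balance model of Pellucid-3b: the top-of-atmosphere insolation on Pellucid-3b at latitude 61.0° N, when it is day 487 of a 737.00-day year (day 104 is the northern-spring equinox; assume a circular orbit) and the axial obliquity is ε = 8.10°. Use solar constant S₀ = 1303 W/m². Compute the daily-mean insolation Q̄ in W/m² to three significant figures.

Q̄ ≈ 191 W/m²

Solar longitude: λ_s = 360° × (487 − 104)/737.00 = 187.083°.
sin δ = sin 8.10° × sin 187.083° = -0.01737, so δ = -0.995°.
cos H₀ = −tan(+61.0°) tan(-0.995°) = 0.0313, H₀ = 1.5394 rad.
Bracket: H₀ sin φ sin δ + cos φ cos δ sin H₀ = 1.5394×0.87462×-0.01737 + 0.48481×0.99985×0.99951 = -0.023387 + 0.484500 = 0.461113.
Q̄ = (S₀/π) × [bracket] = (1303/π) × 0.461113 = 191.3 W/m².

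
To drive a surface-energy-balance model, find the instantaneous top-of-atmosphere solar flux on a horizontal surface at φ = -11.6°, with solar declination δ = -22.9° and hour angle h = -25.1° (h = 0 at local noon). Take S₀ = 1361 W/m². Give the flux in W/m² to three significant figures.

1.22e+03 W/m²

cos θ_z = sin φ sin δ + cos φ cos δ cos h = 0.078244 + 0.817159 = 0.895403.
Flux = S₀ · cos θ_z = 1361 × 0.895403 = 1219 W/m².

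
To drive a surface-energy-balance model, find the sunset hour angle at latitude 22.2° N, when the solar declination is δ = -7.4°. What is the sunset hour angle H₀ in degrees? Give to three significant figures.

cos H₀ = −tan φ · tan δ = −tan(+22.2°) × tan(-7.400°) = 0.0530, so H₀ = 1.5178 rad = 86.96°.

H₀ = 87.0°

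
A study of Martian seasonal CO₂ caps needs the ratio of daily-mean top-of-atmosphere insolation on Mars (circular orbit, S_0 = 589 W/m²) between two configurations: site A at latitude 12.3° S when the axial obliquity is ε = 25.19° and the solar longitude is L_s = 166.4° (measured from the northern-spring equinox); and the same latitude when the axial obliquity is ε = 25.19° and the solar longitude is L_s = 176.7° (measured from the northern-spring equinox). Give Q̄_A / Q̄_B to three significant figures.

Q̄_A / Q̄_B ≈ 0.969

— Configuration A (ϕ=-12.3°):
Solar declination: sin δ = sin ε · sin L_s = sin 25.19° × sin 166.4° = 0.10008, so δ = +5.744°.
cos h₀ = −tan(-12.3°) tan(+5.744°) = 0.0219, h₀ = 1.5489 rad.
Bracket: h₀ sin ϕ sin δ + cos ϕ cos δ sin h₀ = 1.5489×-0.21303×0.10008 + 0.97705×0.99498×0.99976 = -0.033023 + 0.971912 = 0.938889.
Q̄ = (S_0/π) × [bracket] = (589/π) × 0.938889 = 176.03 W/m².
— Configuration B (ϕ=-12.3°):
Solar declination: sin δ = sin ε · sin L_s = sin 25.19° × sin 176.7° = 0.02450, so δ = +1.404°.
cos h₀ = −tan(-12.3°) tan(+1.404°) = 0.0053, h₀ = 1.5655 rad.
Bracket: h₀ sin ϕ sin δ + cos ϕ cos δ sin h₀ = 1.5655×-0.21303×0.02450 + 0.97705×0.99970×0.99999 = -0.008171 + 0.976747 = 0.968576.
Q̄ = (S_0/π) × [bracket] = (589/π) × 0.968576 = 181.59 W/m².
Ratio Q̄_A / Q̄_B = 176.03 / 181.59 = 0.9694.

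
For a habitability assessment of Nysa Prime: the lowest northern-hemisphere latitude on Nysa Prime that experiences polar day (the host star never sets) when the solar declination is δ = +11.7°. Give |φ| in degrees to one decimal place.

|φ| = 78.3°

Polar day requires cos H₀ = −tan φ tan δ ≤ −1, i.e. tan φ tan δ ≥ 1.
The boundary is |tan φ| · |tan δ| = 1, so |φ| = 90° − |δ| = 90° − 11.7° = 78.3° in the northern hemisphere.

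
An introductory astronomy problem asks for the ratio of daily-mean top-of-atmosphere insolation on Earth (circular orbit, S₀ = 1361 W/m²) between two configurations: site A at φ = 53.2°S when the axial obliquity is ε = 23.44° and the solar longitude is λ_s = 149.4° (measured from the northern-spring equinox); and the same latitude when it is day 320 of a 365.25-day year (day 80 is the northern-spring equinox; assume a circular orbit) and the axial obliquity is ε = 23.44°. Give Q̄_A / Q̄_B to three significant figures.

Q̄_A / Q̄_B ≈ 0.339

— Configuration A (φ=-53.2°):
Solar declination: sin δ = sin ε · sin λ_s = sin 23.44° × sin 149.4° = 0.20249, so δ = +11.683°.
cos H₀ = −tan(-53.2°) tan(+11.683°) = 0.2764, H₀ = 1.2907 rad.
Bracket: H₀ sin φ sin δ + cos φ cos δ sin H₀ = 1.2907×-0.80073×0.20249 + 0.59902×0.97928×0.96104 = -0.209274 + 0.563754 = 0.354480.
Q̄ = (S₀/π) × [bracket] = (1361/π) × 0.354480 = 153.57 W/m².
— Configuration B (φ=-53.2°):
Solar longitude: λ_s = 360° × (320 − 80)/365.25 = 236.550°.
sin δ = sin 23.44° × sin 236.550° = -0.33190, so δ = -19.384°.
cos H₀ = −tan(-53.2°) tan(-19.384°) = -0.4703, H₀ = 2.0605 rad.
Bracket: H₀ sin φ sin δ + cos φ cos δ sin H₀ = 2.0605×-0.80073×-0.33190 + 0.59902×0.94331×0.88249 = 0.547603 + 0.498661 = 1.046264.
Q̄ = (S₀/π) × [bracket] = (1361/π) × 1.046264 = 453.26 W/m².
Ratio Q̄_A / Q̄_B = 153.57 / 453.26 = 0.3388.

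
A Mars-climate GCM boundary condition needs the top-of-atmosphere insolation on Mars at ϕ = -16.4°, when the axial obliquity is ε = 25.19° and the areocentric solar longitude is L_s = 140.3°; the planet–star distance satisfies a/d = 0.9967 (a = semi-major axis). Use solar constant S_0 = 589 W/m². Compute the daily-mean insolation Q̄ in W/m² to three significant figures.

sin δ = sin 25.19° × sin 140.3° = 0.27187, so δ = +15.776°.
cos h₀ = −tan(-16.4°) tan(+15.776°) = 0.0831, h₀ = 1.4876 rad.
Bracket: h₀ sin ϕ sin δ + cos ϕ cos δ sin h₀ = 1.4876×-0.28234×0.27187 + 0.95931×0.96233×0.99654 = -0.114188 + 0.919979 = 0.805791.
Inverse-square distance factor (a/d)² = 0.9967² = 0.993411.
Q̄ = (S_0/π) × 0.993411 × [bracket] = (589/π) × 0.993411 × 0.805791 = 150.1 W/m².

Q̄ ≈ 150 W/m²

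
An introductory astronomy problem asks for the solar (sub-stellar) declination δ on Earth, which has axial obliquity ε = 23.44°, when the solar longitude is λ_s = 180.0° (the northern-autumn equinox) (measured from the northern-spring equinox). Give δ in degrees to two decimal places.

sin δ = sin ε · sin λ_s = sin 23.44° × sin 180.0° = 0.000000.
δ = arcsin(0.000000) = +0.00°.

δ = +0.00°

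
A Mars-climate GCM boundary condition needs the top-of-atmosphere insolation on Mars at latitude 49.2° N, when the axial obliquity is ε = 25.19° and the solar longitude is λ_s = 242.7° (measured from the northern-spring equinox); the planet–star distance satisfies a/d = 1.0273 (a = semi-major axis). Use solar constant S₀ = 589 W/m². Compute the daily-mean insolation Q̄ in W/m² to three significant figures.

Q̄ ≈ 44.4 W/m²

Solar declination: sin δ = sin ε · sin λ_s = sin 25.19° × sin 242.7° = -0.37821, so δ = -22.223°.
cos H₀ = −tan(+49.2°) tan(-22.223°) = 0.4733, H₀ = 1.0777 rad.
Bracket: H₀ sin φ sin δ + cos φ cos δ sin H₀ = 1.0777×0.75700×-0.37821 + 0.65342×0.92572×0.88089 = -0.308551 + 0.532836 = 0.224285.
Inverse-square distance factor (a/d)² = 1.0273² = 1.055345.
Q̄ = (S₀/π) × 1.055345 × [bracket] = (589/π) × 1.055345 × 0.224285 = 44.38 W/m².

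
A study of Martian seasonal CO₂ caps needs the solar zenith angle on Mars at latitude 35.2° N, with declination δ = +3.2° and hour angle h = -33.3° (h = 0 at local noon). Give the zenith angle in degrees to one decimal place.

cos θ_z = sin φ sin δ + cos φ cos δ cos h = 0.032177 + 0.681911 = 0.714088.
θ_z = arccos(0.714088) = 44.4°.

θ_z = 44.4°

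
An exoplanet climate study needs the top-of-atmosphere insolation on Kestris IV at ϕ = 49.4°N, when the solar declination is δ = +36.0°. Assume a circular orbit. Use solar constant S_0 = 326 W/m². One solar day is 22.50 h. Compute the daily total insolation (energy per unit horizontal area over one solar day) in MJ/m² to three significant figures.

cos h₀ = −tan(+49.4°) tan(+36.000°) = -0.8477, h₀ = 2.5824 rad.
Bracket: h₀ sin ϕ sin δ + cos ϕ cos δ sin h₀ = 2.5824×0.75927×0.58779 + 0.65077×0.80902×0.53052 = 1.152503 + 0.279311 = 1.431814.
Q̄ = (S_0/π) × [bracket] = (326/π) × 1.431814 = 148.58 W/m².
Daily total = Q̄ × 22.50 h × 3600 s/h = 148.58 × 22.50 × 3600 / 10⁶ = 12.03 MJ/m².

12.0 MJ/m²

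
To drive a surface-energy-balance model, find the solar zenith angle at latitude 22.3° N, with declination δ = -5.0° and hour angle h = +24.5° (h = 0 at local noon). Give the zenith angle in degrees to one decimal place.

cos θ_z = sin ϕ sin δ + cos ϕ cos δ cos h = -0.033072 + 0.838701 = 0.805629.
θ_z = arccos(0.805629) = 36.3°.

θ_z = 36.3°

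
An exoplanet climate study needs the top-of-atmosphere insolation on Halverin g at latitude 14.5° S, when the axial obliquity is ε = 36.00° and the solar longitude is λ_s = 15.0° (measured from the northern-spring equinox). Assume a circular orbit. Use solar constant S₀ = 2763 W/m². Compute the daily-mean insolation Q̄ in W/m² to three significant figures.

Q̄ ≈ 790 W/m²

Solar declination: sin δ = sin ε · sin λ_s = sin 36.00° × sin 15.0° = 0.15213, so δ = +8.750°.
cos H₀ = −tan(-14.5°) tan(+8.750°) = 0.0398, H₀ = 1.5310 rad.
Bracket: H₀ sin φ sin δ + cos φ cos δ sin H₀ = 1.5310×-0.25038×0.15213 + 0.96815×0.98836×0.99921 = -0.058316 + 0.956125 = 0.897809.
Q̄ = (S₀/π) × [bracket] = (2763/π) × 0.897809 = 789.6 W/m².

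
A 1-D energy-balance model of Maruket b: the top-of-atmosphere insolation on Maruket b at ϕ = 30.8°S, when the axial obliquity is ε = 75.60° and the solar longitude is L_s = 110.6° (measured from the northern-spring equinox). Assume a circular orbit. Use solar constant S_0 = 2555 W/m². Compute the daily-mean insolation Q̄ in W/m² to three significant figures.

Solar declination: sin δ = sin ε · sin L_s = sin 75.60° × sin 110.6° = 0.90665, so δ = +65.047°.
cos h₀ = −tan(-30.8°) tan(+65.047°) = 1.2811 ≥ 1 ⇒ polar night, h₀ = 0 and Q̄ = 0.

Q̄ ≈ 0.00 W/m²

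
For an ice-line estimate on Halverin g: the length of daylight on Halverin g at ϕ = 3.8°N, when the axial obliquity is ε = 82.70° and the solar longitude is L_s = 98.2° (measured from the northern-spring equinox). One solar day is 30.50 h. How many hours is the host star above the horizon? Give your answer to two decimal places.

Solar declination: sin δ = sin ε · sin L_s = sin 82.70° × sin 98.2° = 0.98175, so δ = +79.038°.
cos h₀ = −tan ϕ · tan δ = −tan(+3.8°) × tan(+79.038°) = -0.3429, so h₀ = 1.9208 rad = 110.05°.
Daylight = 2h₀/(2π) × 30.50 h = (1.9208/π) × 30.50 = 18.65 h.

18.65 h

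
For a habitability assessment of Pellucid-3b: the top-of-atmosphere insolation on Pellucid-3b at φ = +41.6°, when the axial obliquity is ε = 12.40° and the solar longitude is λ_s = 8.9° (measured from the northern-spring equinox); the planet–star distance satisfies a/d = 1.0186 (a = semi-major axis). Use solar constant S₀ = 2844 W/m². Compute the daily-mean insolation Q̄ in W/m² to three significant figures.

Solar declination: sin δ = sin ε · sin λ_s = sin 12.40° × sin 8.9° = 0.03322, so δ = +1.904°.
cos H₀ = −tan(+41.6°) tan(+1.904°) = -0.0295, H₀ = 1.6003 rad.
Bracket: H₀ sin φ sin δ + cos φ cos δ sin H₀ = 1.6003×0.66393×0.03322 + 0.74780×0.99945×0.99956 = 0.035296 + 0.747060 = 0.782356.
Inverse-square distance factor (a/d)² = 1.0186² = 1.037546.
Q̄ = (S₀/π) × 1.037546 × [bracket] = (2844/π) × 1.037546 × 0.782356 = 734.8 W/m².

Q̄ ≈ 735 W/m²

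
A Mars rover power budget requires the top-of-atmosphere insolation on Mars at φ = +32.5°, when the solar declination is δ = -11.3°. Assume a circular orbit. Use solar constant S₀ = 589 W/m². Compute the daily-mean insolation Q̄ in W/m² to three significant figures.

cos H₀ = −tan(+32.5°) tan(-11.300°) = 0.1273, H₀ = 1.4432 rad.
Bracket: H₀ sin φ sin δ + cos φ cos δ sin H₀ = 1.4432×0.53730×-0.19595 + 0.84339×0.98061×0.99186 = -0.151946 + 0.820305 = 0.668359.
Q̄ = (S₀/π) × [bracket] = (589/π) × 0.668359 = 125.3 W/m².

Q̄ ≈ 125 W/m²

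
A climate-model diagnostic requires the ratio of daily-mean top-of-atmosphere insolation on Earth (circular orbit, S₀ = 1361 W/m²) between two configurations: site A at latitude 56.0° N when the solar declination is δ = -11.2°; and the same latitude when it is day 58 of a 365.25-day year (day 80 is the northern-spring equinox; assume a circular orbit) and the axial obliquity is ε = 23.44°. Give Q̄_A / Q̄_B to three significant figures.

— Configuration A (φ=+56.0°):
cos H₀ = −tan(+56.0°) tan(-11.200°) = 0.2936, H₀ = 1.2729 rad.
Bracket: H₀ sin φ sin δ + cos φ cos δ sin H₀ = 1.2729×0.82904×-0.19423 + 0.55919×0.98096×0.95594 = -0.204968 + 0.524374 = 0.319406.
Q̄ = (S₀/π) × [bracket] = (1361/π) × 0.319406 = 138.37 W/m².
— Configuration B (φ=+56.0°):
Solar longitude: λ_s = 360° × (58 − 80)/365.25 = -21.684°, i.e. -21.684° + 360° = 338.316°.
sin δ = sin 23.44° × sin 338.316° = -0.14698, so δ = -8.452°.
cos H₀ = −tan(+56.0°) tan(-8.452°) = 0.2203, H₀ = 1.3487 rad.
Bracket: H₀ sin φ sin δ + cos φ cos δ sin H₀ = 1.3487×0.82904×-0.14698 + 0.55919×0.98914×0.97543 = -0.164342 + 0.539527 = 0.375185.
Q̄ = (S₀/π) × [bracket] = (1361/π) × 0.375185 = 162.54 W/m².
Ratio Q̄_A / Q̄_B = 138.37 / 162.54 = 0.8513.

Q̄_A / Q̄_B ≈ 0.851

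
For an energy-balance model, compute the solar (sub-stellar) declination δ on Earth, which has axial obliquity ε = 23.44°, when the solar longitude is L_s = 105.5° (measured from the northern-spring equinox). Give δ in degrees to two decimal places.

sin δ = sin ε · sin L_s = sin 23.44° × sin 105.5° = 0.383321.
δ = arcsin(0.383321) = +22.54°.

δ = +22.54°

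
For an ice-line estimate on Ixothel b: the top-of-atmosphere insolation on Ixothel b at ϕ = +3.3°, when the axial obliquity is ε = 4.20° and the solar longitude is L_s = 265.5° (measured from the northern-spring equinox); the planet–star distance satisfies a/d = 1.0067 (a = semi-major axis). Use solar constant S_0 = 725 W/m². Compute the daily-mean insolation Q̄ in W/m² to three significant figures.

Solar declination: sin δ = sin ε · sin L_s = sin 4.20° × sin 265.5° = -0.07301, so δ = -4.187°.
cos h₀ = −tan(+3.3°) tan(-4.187°) = 0.0042, h₀ = 1.5666 rad.
Bracket: h₀ sin ϕ sin δ + cos ϕ cos δ sin h₀ = 1.5666×0.05756×-0.07301 + 0.99834×0.99733×0.99999 = -0.006584 + 0.995664 = 0.989080.
Inverse-square distance factor (a/d)² = 1.0067² = 1.013445.
Q̄ = (S_0/π) × 1.013445 × [bracket] = (725/π) × 1.013445 × 0.989080 = 231.3 W/m².

Q̄ ≈ 231 W/m²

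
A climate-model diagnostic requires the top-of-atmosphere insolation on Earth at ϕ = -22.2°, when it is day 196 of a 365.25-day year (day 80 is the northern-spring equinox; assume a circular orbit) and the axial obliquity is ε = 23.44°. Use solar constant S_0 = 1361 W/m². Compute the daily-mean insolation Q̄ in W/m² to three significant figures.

Q̄ ≈ 285 W/m²

Solar longitude: L_s = 360° × (196 − 80)/365.25 = 114.333°.
sin δ = sin 23.44° × sin 114.333° = 0.36245, so δ = +21.251°.
cos h₀ = −tan(-22.2°) tan(+21.251°) = 0.1587, h₀ = 1.4114 rad.
Bracket: h₀ sin ϕ sin δ + cos ϕ cos δ sin h₀ = 1.4114×-0.37784×0.36245 + 0.92587×0.93200×0.98733 = -0.193289 + 0.851978 = 0.658689.
Q̄ = (S_0/π) × [bracket] = (1361/π) × 0.658689 = 285.4 W/m².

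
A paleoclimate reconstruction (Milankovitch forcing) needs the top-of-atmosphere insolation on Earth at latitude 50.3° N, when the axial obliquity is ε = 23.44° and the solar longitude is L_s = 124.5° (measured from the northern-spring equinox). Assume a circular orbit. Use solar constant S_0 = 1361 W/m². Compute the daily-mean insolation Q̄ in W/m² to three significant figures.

Solar declination: sin δ = sin ε · sin L_s = sin 23.44° × sin 124.5° = 0.32783, so δ = +19.137°.
cos h₀ = −tan(+50.3°) tan(+19.137°) = -0.4180, h₀ = 2.0020 rad.
Bracket: h₀ sin ϕ sin δ + cos ϕ cos δ sin h₀ = 2.0020×0.76940×0.32783 + 0.63877×0.94474×0.90846 = 0.504969 + 0.548230 = 1.053199.
Q̄ = (S_0/π) × [bracket] = (1361/π) × 1.053199 = 456.3 W/m².

Q̄ ≈ 456 W/m²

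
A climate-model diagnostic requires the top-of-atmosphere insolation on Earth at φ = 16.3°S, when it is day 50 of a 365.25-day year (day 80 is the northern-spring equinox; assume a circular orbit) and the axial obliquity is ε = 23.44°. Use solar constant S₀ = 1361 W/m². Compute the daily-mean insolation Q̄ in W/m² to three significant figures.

Solar longitude: λ_s = 360° × (50 − 80)/365.25 = -29.569°, i.e. -29.569° + 360° = 330.431°.
sin δ = sin 23.44° × sin 330.431° = -0.19630, so δ = -11.320°.
cos H₀ = −tan(-16.3°) tan(-11.320°) = -0.0585, H₀ = 1.6294 rad.
Bracket: H₀ sin φ sin δ + cos φ cos δ sin H₀ = 1.6294×-0.28067×-0.19630 + 0.95981×0.98054×0.99829 = 0.089773 + 0.939523 = 1.029296.
Q̄ = (S₀/π) × [bracket] = (1361/π) × 1.029296 = 445.9 W/m².

Q̄ ≈ 446 W/m²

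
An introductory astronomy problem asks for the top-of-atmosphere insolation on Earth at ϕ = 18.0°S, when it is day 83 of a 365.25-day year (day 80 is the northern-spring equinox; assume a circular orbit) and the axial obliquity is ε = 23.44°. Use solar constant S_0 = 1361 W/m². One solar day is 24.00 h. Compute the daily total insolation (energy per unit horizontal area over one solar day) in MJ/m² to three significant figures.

Solar longitude: L_s = 360° × (83 − 80)/365.25 = 2.957°.
sin δ = sin 23.44° × sin 2.957° = 0.02052, so δ = +1.176°.
cos h₀ = −tan(-18.0°) tan(+1.176°) = 0.0067, h₀ = 1.5641 rad.
Bracket: h₀ sin ϕ sin δ + cos ϕ cos δ sin h₀ = 1.5641×-0.30902×0.02052 + 0.95106×0.99979×0.99998 = -0.009918 + 0.950841 = 0.940923.
Q̄ = (S_0/π) × [bracket] = (1361/π) × 0.940923 = 407.63 W/m².
Daily total = Q̄ × 24.00 h × 3600 s/h = 407.63 × 24.00 × 3600 / 10⁶ = 35.22 MJ/m².

35.2 MJ/m²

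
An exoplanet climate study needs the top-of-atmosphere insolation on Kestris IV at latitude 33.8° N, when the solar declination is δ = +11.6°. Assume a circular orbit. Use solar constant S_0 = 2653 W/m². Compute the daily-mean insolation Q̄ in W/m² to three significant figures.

cos h₀ = −tan(+33.8°) tan(+11.600°) = -0.1374, h₀ = 1.7086 rad.
Bracket: h₀ sin ϕ sin δ + cos ϕ cos δ sin h₀ = 1.7086×0.55630×0.20108 + 0.83098×0.97958×0.99051 = 0.191125 + 0.806286 = 0.997411.
Q̄ = (S_0/π) × [bracket] = (2653/π) × 0.997411 = 842.3 W/m².

Q̄ ≈ 842 W/m²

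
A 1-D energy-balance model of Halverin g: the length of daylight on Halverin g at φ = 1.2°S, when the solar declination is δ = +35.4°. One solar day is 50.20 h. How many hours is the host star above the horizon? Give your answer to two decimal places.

cos H₀ = −tan φ · tan δ = −tan(-1.2°) × tan(+35.400°) = 0.0149, so H₀ = 1.5559 rad = 89.15°.
Daylight = 2H₀/(2π) × 50.20 h = (1.5559/π) × 50.20 = 24.86 h.

24.86 h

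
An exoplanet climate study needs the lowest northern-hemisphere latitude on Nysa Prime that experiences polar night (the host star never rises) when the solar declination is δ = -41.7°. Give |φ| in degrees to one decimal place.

Polar night requires cos H₀ = −tan φ tan δ ≥ 1, i.e. tan φ tan δ ≤ −1.
The boundary is |tan φ| · |tan δ| = 1, so |φ| = 90° − |δ| = 90° − 41.7° = 48.3° in the northern hemisphere.

|φ| = 48.3°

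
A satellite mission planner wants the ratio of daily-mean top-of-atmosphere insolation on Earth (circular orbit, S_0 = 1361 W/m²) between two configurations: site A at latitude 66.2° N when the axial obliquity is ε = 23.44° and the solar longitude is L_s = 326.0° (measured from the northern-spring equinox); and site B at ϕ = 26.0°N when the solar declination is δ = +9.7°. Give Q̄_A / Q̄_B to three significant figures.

— Configuration A (ϕ=+66.2°):
Solar declination: sin δ = sin ε · sin L_s = sin 23.44° × sin 326.0° = -0.22244, so δ = -12.852°.
cos h₀ = −tan(+66.2°) tan(-12.852°) = 0.5173, h₀ = 1.0271 rad.
Bracket: h₀ sin ϕ sin δ + cos ϕ cos δ sin h₀ = 1.0271×0.91496×-0.22244 + 0.40355×0.97495×0.85580 = -0.209039 + 0.336707 = 0.127668.
Q̄ = (S_0/π) × [bracket] = (1361/π) × 0.127668 = 55.308 W/m².
— Configuration B (ϕ=+26.0°):
cos h₀ = −tan(+26.0°) tan(+9.700°) = -0.0834, h₀ = 1.6543 rad.
Bracket: h₀ sin ϕ sin δ + cos ϕ cos δ sin h₀ = 1.6543×0.43837×0.16849 + 0.89879×0.98570×0.99652 = 0.122188 + 0.882854 = 1.005042.
Q̄ = (S_0/π) × [bracket] = (1361/π) × 1.005042 = 435.40 W/m².
Ratio Q̄_A / Q̄_B = 55.308 / 435.40 = 0.1270.

Q̄_A / Q̄_B ≈ 0.127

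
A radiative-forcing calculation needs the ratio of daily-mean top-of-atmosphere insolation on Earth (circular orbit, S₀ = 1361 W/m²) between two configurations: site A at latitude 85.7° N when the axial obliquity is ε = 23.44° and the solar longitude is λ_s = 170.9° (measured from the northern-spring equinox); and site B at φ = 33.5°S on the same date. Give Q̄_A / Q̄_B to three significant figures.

Q̄_A / Q̄_B ≈ 0.259

— Configuration A (φ=+85.7°):
Solar declination: sin δ = sin ε · sin λ_s = sin 23.44° × sin 170.9° = 0.06291, so δ = +3.607°.
cos H₀ = −tan(+85.7°) tan(+3.607°) = -0.8384, H₀ = 2.5651 rad.
Bracket: H₀ sin φ sin δ + cos φ cos δ sin H₀ = 2.5651×0.99719×0.06291 + 0.07498×0.99802×0.54508 = 0.160917 + 0.040789 = 0.201706.
Q̄ = (S₀/π) × [bracket] = (1361/π) × 0.201706 = 87.383 W/m².
— Configuration B (φ=-33.5°):
cos H₀ = −tan(-33.5°) tan(+3.607°) = 0.0417, H₀ = 1.5291 rad.
Bracket: H₀ sin φ sin δ + cos φ cos δ sin H₀ = 1.5291×-0.55194×0.06291 + 0.83389×0.99802×0.99913 = -0.053094 + 0.831515 = 0.778421.
Q̄ = (S₀/π) × [bracket] = (1361/π) × 0.778421 = 337.23 W/m².
Ratio Q̄_A / Q̄_B = 87.383 / 337.23 = 0.2591.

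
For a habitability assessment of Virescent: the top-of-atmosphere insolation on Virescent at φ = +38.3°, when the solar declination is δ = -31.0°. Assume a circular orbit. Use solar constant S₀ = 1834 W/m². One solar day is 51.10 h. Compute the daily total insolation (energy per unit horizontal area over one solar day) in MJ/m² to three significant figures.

26.7 MJ/m²

cos H₀ = −tan(+38.3°) tan(-31.000°) = 0.4745, H₀ = 1.0764 rad.
Bracket: H₀ sin φ sin δ + cos φ cos δ sin H₀ = 1.0764×0.61978×-0.51504 + 0.78478×0.85717×0.88024 = -0.343599 + 0.592129 = 0.248530.
Q̄ = (S₀/π) × [bracket] = (1834/π) × 0.248530 = 145.09 W/m².
Daily total = Q̄ × 51.10 h × 3600 s/h = 145.09 × 51.10 × 3600 / 10⁶ = 26.69 MJ/m².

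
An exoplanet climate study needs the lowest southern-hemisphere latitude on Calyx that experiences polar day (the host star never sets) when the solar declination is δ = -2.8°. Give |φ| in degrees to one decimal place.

Polar day requires cos H₀ = −tan φ tan δ ≤ −1, i.e. tan φ tan δ ≥ 1.
The boundary is |tan φ| · |tan δ| = 1, so |φ| = 90° − |δ| = 90° − 2.8° = 87.2° in the southern hemisphere.

|φ| = 87.2°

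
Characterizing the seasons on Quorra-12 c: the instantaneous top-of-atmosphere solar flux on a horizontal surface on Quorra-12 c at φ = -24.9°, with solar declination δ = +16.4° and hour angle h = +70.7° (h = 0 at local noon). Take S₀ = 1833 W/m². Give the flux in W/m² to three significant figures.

cos θ_z = sin φ sin δ + cos φ cos δ cos h = -0.118876 + 0.287594 = 0.168718.
Flux = S₀ · cos θ_z = 1833 × 0.168718 = 309.3 W/m².

309 W/m²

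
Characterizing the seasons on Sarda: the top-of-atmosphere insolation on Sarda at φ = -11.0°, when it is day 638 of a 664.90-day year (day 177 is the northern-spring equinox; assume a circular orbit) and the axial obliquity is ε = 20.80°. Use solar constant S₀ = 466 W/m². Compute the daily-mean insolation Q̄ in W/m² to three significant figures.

Q̄ ≈ 152 W/m²

Solar longitude: λ_s = 360° × (638 − 177)/664.90 = 249.601°.
sin δ = sin 20.80° × sin 249.601° = -0.33284, so δ = -19.441°.
cos H₀ = −tan(-11.0°) tan(-19.441°) = -0.0686, H₀ = 1.6395 rad.
Bracket: H₀ sin φ sin δ + cos φ cos δ sin H₀ = 1.6395×-0.19081×-0.33284 + 0.98163×0.94298×0.99764 = 0.104123 + 0.923473 = 1.027596.
Q̄ = (S₀/π) × [bracket] = (466/π) × 1.027596 = 152.4 W/m².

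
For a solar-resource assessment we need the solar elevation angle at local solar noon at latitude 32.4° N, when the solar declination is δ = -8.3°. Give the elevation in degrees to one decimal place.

At local noon the hour angle is zero, so the zenith angle equals |ϕ − δ| = |+32.4° − (-8.300°)| = 40.700°.
Elevation = 90° − 40.700° = 49.3°.

49.3°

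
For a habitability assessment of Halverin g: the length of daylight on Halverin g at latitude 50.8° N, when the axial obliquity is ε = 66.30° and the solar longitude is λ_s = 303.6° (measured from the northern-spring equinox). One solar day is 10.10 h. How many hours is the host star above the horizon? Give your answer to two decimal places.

0.00 h

Solar declination: sin δ = sin ε · sin λ_s = sin 66.30° × sin 303.6° = -0.76267, so δ = -49.701°.
cos H₀ = −tan φ · tan δ = 1.4458 ≥ 1, so the host star never rises (polar night) and H₀ = 0.
Daylight = 2H₀/(2π) × 10.10 h = (0.0000/π) × 10.10 = 0.00 h.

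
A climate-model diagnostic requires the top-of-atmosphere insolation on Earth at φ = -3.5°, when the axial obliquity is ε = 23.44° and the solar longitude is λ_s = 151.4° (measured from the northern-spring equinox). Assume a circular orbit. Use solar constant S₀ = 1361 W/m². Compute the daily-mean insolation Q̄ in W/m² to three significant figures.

Solar declination: sin δ = sin ε · sin λ_s = sin 23.44° × sin 151.4° = 0.19042, so δ = +10.977°.
cos H₀ = −tan(-3.5°) tan(+10.977°) = 0.0119, H₀ = 1.5589 rad.
Bracket: H₀ sin φ sin δ + cos φ cos δ sin H₀ = 1.5589×-0.06105×0.19042 + 0.99813×0.98170×0.99993 = -0.018122 + 0.979796 = 0.961674.
Q̄ = (S₀/π) × [bracket] = (1361/π) × 0.961674 = 416.6 W/m².

Q̄ ≈ 417 W/m²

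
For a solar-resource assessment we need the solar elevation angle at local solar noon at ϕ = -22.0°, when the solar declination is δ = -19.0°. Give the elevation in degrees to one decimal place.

87.0°

At local noon the hour angle is zero, so the zenith angle equals |ϕ − δ| = |-22.0° − (-19.000°)| = 3.000°.
Elevation = 90° − 3.000° = 87.0°.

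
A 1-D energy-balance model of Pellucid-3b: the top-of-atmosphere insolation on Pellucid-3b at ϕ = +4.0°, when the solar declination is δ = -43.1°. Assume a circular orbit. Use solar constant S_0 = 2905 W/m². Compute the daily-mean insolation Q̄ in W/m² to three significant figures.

Q̄ ≈ 606 W/m²

cos h₀ = −tan(+4.0°) tan(-43.100°) = 0.0654, h₀ = 1.5053 rad.
Bracket: h₀ sin ϕ sin δ + cos ϕ cos δ sin h₀ = 1.5053×0.06976×-0.68327 + 0.99756×0.73016×0.99786 = -0.071750 + 0.726820 = 0.655070.
Q̄ = (S_0/π) × [bracket] = (2905/π) × 0.655070 = 605.7 W/m².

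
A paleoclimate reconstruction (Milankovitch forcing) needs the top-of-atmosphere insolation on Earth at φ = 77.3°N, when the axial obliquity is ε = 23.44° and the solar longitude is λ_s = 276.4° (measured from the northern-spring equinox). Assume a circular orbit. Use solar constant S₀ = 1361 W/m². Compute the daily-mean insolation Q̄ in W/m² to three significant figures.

Q̄ ≈ 0.00 W/m²

Solar declination: sin δ = sin ε · sin λ_s = sin 23.44° × sin 276.4° = -0.39531, so δ = -23.285°.
cos H₀ = −tan(+77.3°) tan(-23.285°) = 1.9097 ≥ 1 ⇒ polar night, H₀ = 0 and Q̄ = 0.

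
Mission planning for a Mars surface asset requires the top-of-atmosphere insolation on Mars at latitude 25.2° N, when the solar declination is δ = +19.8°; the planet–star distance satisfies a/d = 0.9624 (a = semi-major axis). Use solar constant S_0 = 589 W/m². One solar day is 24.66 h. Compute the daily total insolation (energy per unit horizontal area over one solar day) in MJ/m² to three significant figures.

cos h₀ = −tan(+25.2°) tan(+19.800°) = -0.1694, h₀ = 1.7410 rad.
Bracket: h₀ sin ϕ sin δ + cos ϕ cos δ sin h₀ = 1.7410×0.42578×0.33874 + 0.90483×0.94088×0.98555 = 0.251102 + 0.839035 = 1.090137.
Inverse-square distance factor (a/d)² = 0.9624² = 0.926214.
Q̄ = (S_0/π) × 0.926214 × [bracket] = (589/π) × 0.926214 × 1.090137 = 189.30 W/m².
Daily total = Q̄ × 24.66 h × 3600 s/h = 189.30 × 24.66 × 3600 / 10⁶ = 16.81 MJ/m².

16.8 MJ/m²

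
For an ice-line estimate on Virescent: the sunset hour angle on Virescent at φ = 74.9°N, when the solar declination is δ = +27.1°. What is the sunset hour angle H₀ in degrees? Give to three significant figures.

Sunrise equation: cos H₀ = −tan φ · tan δ = -1.8965 ≤ −1, so the host star never sets (polar day) and H₀ = π.

H₀ = 180°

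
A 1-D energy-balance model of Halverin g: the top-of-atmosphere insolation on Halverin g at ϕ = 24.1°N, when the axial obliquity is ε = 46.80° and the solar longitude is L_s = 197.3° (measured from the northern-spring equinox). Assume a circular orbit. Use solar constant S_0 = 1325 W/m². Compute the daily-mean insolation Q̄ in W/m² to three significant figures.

Q̄ ≈ 319 W/m²

Solar declination: sin δ = sin ε · sin L_s = sin 46.80° × sin 197.3° = -0.21678, so δ = -12.520°.
cos h₀ = −tan(+24.1°) tan(-12.520°) = 0.0993, h₀ = 1.4713 rad.
Bracket: h₀ sin ϕ sin δ + cos ϕ cos δ sin h₀ = 1.4713×0.40833×-0.21678 + 0.91283×0.97622×0.99505 = -0.130236 + 0.886712 = 0.756476.
Q̄ = (S_0/π) × [bracket] = (1325/π) × 0.756476 = 319.1 W/m².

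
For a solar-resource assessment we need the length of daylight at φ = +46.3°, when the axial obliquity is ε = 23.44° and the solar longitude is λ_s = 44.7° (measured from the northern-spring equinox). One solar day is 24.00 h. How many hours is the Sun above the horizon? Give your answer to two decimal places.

Solar declination: sin δ = sin ε · sin λ_s = sin 23.44° × sin 44.7° = 0.27980, so δ = +16.248°.
cos H₀ = −tan φ · tan δ = −tan(+46.3°) × tan(+16.248°) = -0.3050, so H₀ = 1.8807 rad = 107.76°.
Daylight = 2H₀/(2π) × 24.00 h = (1.8807/π) × 24.00 = 14.37 h.

14.37 h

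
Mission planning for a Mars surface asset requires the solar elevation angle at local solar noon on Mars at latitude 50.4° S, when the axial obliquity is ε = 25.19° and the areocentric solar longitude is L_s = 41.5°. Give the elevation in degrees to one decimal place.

sin δ = sin 25.19° × sin 41.5° = 0.28203, so δ = +16.381°.
At local noon the hour angle is zero, so the zenith angle equals |ϕ − δ| = |-50.4° − (+16.381°)| = 66.781°.
Elevation = 90° − 66.781° = 23.2°.

23.2°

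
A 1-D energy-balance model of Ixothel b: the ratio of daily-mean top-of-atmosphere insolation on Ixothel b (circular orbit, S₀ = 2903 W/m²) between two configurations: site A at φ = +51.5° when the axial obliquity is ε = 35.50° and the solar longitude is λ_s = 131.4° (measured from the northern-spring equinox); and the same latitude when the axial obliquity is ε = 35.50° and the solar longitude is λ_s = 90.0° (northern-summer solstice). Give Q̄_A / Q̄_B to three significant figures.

— Configuration A (φ=+51.5°):
Solar declination: sin δ = sin ε · sin λ_s = sin 35.50° × sin 131.4° = 0.43559, so δ = +25.823°.
cos H₀ = −tan(+51.5°) tan(+25.823°) = -0.6084, H₀ = 2.2248 rad.
Bracket: H₀ sin φ sin δ + cos φ cos δ sin H₀ = 2.2248×0.78261×0.43559 + 0.62251×0.90014×0.79366 = 0.758428 + 0.444724 = 1.203152.
Q̄ = (S₀/π) × [bracket] = (2903/π) × 1.203152 = 1111.8 W/m².
— Configuration B (φ=+51.5°):
Solar declination: sin δ = sin ε · sin λ_s = sin 35.50° × sin 90.0° = 0.58070, so δ = +35.500°.
cos H₀ = −tan(+51.5°) tan(+35.500°) = -0.8967, H₀ = 2.6831 rad.
Bracket: H₀ sin φ sin δ + cos φ cos δ sin H₀ = 2.6831×0.78261×0.58070 + 0.62251×0.81412×0.44257 = 1.219366 + 0.224294 = 1.443660.
Q̄ = (S₀/π) × [bracket] = (2903/π) × 1.443660 = 1334.0 W/m².
Ratio Q̄_A / Q̄_B = 1111.8 / 1334.0 = 0.8334.

Q̄_A / Q̄_B ≈ 0.833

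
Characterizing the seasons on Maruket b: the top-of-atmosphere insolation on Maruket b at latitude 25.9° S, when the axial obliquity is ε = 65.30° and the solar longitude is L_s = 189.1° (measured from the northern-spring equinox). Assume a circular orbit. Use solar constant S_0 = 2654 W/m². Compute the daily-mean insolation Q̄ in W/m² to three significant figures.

Q̄ ≈ 837 W/m²

Solar declination: sin δ = sin ε · sin L_s = sin 65.30° × sin 189.1° = -0.14369, so δ = -8.261°.
cos h₀ = −tan(-25.9°) tan(-8.261°) = -0.0705, h₀ = 1.6414 rad.
Bracket: h₀ sin ϕ sin δ + cos ϕ cos δ sin h₀ = 1.6414×-0.43680×-0.14369 + 0.89956×0.98962×0.99751 = 0.103020 + 0.888006 = 0.991026.
Q̄ = (S_0/π) × [bracket] = (2654/π) × 0.991026 = 837.2 W/m².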